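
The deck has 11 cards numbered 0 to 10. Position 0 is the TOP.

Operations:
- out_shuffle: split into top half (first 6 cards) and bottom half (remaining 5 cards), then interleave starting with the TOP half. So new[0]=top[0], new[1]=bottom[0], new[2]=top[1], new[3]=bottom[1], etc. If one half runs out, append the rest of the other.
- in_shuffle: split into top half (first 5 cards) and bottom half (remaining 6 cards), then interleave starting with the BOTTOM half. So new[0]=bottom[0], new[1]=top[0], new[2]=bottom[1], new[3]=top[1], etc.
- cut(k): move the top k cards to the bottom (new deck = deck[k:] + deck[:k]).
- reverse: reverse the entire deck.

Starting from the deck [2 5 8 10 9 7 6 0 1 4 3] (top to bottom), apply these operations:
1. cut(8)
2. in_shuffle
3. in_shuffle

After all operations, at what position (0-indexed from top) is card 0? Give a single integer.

After op 1 (cut(8)): [1 4 3 2 5 8 10 9 7 6 0]
After op 2 (in_shuffle): [8 1 10 4 9 3 7 2 6 5 0]
After op 3 (in_shuffle): [3 8 7 1 2 10 6 4 5 9 0]
Card 0 is at position 10.

Answer: 10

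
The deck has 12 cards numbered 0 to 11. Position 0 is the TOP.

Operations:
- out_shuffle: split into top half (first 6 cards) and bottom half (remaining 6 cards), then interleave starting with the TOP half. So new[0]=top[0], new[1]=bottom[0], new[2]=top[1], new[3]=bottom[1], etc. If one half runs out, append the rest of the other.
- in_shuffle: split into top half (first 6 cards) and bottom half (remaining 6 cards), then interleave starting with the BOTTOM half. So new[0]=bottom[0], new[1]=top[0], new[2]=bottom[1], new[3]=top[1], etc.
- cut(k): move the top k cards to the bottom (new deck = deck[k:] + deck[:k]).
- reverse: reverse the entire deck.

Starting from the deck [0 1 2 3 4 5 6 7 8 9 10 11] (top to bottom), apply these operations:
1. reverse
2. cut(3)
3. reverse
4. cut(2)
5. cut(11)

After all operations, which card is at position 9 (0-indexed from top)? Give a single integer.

Answer: 7

Derivation:
After op 1 (reverse): [11 10 9 8 7 6 5 4 3 2 1 0]
After op 2 (cut(3)): [8 7 6 5 4 3 2 1 0 11 10 9]
After op 3 (reverse): [9 10 11 0 1 2 3 4 5 6 7 8]
After op 4 (cut(2)): [11 0 1 2 3 4 5 6 7 8 9 10]
After op 5 (cut(11)): [10 11 0 1 2 3 4 5 6 7 8 9]
Position 9: card 7.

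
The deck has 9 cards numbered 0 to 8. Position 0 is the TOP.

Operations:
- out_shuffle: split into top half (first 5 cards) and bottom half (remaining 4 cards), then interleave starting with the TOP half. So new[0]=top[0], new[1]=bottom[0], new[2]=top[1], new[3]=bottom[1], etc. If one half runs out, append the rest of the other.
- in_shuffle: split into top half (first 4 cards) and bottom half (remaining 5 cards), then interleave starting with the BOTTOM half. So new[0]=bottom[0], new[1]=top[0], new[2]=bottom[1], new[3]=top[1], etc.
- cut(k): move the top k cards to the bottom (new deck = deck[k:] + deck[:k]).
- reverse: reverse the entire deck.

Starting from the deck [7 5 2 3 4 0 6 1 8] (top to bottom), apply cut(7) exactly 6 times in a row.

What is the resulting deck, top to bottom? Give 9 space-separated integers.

After op 1 (cut(7)): [1 8 7 5 2 3 4 0 6]
After op 2 (cut(7)): [0 6 1 8 7 5 2 3 4]
After op 3 (cut(7)): [3 4 0 6 1 8 7 5 2]
After op 4 (cut(7)): [5 2 3 4 0 6 1 8 7]
After op 5 (cut(7)): [8 7 5 2 3 4 0 6 1]
After op 6 (cut(7)): [6 1 8 7 5 2 3 4 0]

Answer: 6 1 8 7 5 2 3 4 0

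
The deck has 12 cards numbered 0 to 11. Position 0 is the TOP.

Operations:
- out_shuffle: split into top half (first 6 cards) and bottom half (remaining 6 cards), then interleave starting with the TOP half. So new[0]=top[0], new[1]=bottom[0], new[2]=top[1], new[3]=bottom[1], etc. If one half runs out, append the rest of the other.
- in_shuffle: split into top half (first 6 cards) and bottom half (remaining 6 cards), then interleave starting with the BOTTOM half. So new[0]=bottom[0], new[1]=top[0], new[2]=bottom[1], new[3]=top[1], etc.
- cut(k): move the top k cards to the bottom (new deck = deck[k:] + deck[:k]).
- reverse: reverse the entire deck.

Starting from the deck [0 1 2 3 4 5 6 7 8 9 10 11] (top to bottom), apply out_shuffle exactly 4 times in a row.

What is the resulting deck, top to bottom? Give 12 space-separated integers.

Answer: 0 9 7 5 3 1 10 8 6 4 2 11

Derivation:
After op 1 (out_shuffle): [0 6 1 7 2 8 3 9 4 10 5 11]
After op 2 (out_shuffle): [0 3 6 9 1 4 7 10 2 5 8 11]
After op 3 (out_shuffle): [0 7 3 10 6 2 9 5 1 8 4 11]
After op 4 (out_shuffle): [0 9 7 5 3 1 10 8 6 4 2 11]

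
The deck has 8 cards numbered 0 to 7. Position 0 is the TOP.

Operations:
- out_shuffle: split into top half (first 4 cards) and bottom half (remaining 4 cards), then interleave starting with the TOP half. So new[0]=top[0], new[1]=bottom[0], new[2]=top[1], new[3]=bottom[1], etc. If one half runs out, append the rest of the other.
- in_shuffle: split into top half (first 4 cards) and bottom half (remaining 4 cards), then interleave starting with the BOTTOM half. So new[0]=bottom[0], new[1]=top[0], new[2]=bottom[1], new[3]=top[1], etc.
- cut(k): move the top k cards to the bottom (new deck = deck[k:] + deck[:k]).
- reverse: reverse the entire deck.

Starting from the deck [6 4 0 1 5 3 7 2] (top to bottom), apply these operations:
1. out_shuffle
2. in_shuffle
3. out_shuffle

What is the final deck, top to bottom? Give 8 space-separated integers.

After op 1 (out_shuffle): [6 5 4 3 0 7 1 2]
After op 2 (in_shuffle): [0 6 7 5 1 4 2 3]
After op 3 (out_shuffle): [0 1 6 4 7 2 5 3]

Answer: 0 1 6 4 7 2 5 3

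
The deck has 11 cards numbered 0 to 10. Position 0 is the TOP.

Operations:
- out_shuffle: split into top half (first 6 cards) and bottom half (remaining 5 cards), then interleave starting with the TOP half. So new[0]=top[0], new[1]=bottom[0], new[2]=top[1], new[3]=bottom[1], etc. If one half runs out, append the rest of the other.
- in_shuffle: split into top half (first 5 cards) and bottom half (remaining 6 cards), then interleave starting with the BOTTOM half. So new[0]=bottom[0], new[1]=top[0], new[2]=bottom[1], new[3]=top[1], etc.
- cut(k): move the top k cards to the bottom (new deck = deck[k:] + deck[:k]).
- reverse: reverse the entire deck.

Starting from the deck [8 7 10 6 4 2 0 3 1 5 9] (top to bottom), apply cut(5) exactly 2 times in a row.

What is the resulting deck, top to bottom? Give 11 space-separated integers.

Answer: 9 8 7 10 6 4 2 0 3 1 5

Derivation:
After op 1 (cut(5)): [2 0 3 1 5 9 8 7 10 6 4]
After op 2 (cut(5)): [9 8 7 10 6 4 2 0 3 1 5]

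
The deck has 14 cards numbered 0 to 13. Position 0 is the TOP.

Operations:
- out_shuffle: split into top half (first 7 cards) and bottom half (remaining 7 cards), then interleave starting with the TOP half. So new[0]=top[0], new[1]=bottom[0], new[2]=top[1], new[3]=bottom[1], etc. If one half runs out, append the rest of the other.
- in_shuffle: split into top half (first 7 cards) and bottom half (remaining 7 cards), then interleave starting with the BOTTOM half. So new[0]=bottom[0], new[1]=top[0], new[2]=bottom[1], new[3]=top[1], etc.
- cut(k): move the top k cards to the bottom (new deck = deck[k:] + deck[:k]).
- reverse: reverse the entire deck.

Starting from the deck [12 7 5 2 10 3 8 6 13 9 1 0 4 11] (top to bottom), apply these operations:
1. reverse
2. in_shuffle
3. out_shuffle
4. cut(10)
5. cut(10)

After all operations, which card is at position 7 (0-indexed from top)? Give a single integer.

Answer: 6

Derivation:
After op 1 (reverse): [11 4 0 1 9 13 6 8 3 10 2 5 7 12]
After op 2 (in_shuffle): [8 11 3 4 10 0 2 1 5 9 7 13 12 6]
After op 3 (out_shuffle): [8 1 11 5 3 9 4 7 10 13 0 12 2 6]
After op 4 (cut(10)): [0 12 2 6 8 1 11 5 3 9 4 7 10 13]
After op 5 (cut(10)): [4 7 10 13 0 12 2 6 8 1 11 5 3 9]
Position 7: card 6.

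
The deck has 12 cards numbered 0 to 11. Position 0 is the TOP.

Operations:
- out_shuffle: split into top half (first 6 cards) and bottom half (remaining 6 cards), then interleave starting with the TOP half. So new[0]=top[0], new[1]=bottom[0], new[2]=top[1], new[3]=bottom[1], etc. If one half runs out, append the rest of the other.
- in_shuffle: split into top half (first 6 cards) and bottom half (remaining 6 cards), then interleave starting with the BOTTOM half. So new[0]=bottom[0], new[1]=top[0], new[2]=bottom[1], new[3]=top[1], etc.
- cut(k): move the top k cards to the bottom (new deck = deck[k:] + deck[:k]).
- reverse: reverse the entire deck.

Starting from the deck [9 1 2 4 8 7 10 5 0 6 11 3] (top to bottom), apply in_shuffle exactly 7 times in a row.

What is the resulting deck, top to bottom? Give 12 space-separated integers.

After op 1 (in_shuffle): [10 9 5 1 0 2 6 4 11 8 3 7]
After op 2 (in_shuffle): [6 10 4 9 11 5 8 1 3 0 7 2]
After op 3 (in_shuffle): [8 6 1 10 3 4 0 9 7 11 2 5]
After op 4 (in_shuffle): [0 8 9 6 7 1 11 10 2 3 5 4]
After op 5 (in_shuffle): [11 0 10 8 2 9 3 6 5 7 4 1]
After op 6 (in_shuffle): [3 11 6 0 5 10 7 8 4 2 1 9]
After op 7 (in_shuffle): [7 3 8 11 4 6 2 0 1 5 9 10]

Answer: 7 3 8 11 4 6 2 0 1 5 9 10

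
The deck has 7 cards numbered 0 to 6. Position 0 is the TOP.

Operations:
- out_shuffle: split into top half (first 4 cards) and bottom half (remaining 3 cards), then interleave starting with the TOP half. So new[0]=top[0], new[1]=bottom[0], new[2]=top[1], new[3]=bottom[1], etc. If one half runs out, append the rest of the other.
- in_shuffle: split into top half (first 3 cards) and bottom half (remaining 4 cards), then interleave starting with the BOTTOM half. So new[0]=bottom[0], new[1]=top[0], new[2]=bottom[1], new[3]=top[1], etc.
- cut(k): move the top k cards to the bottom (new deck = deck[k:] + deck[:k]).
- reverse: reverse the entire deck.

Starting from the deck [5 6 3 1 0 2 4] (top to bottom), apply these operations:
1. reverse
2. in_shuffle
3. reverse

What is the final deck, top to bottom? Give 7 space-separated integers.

After op 1 (reverse): [4 2 0 1 3 6 5]
After op 2 (in_shuffle): [1 4 3 2 6 0 5]
After op 3 (reverse): [5 0 6 2 3 4 1]

Answer: 5 0 6 2 3 4 1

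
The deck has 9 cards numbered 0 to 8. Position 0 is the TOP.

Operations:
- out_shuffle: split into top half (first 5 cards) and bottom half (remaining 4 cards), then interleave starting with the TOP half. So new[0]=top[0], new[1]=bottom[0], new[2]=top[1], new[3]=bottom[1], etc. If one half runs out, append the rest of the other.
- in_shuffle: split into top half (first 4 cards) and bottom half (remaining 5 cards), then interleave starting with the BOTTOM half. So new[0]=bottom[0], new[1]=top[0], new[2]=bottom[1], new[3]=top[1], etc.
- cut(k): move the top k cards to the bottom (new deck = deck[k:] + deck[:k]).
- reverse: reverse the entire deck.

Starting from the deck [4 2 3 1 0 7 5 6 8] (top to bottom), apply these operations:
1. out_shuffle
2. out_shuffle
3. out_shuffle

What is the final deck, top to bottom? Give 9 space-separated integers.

After op 1 (out_shuffle): [4 7 2 5 3 6 1 8 0]
After op 2 (out_shuffle): [4 6 7 1 2 8 5 0 3]
After op 3 (out_shuffle): [4 8 6 5 7 0 1 3 2]

Answer: 4 8 6 5 7 0 1 3 2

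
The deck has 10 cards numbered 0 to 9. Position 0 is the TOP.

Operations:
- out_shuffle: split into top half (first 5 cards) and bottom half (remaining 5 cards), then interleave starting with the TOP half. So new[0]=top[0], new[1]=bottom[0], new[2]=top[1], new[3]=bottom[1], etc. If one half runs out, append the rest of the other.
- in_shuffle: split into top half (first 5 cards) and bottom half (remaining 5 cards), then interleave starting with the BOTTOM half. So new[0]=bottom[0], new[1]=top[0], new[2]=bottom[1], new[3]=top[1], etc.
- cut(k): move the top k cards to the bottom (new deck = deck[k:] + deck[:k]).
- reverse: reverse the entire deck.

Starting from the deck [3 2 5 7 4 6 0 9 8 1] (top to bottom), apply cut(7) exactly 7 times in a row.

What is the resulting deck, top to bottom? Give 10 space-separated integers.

After op 1 (cut(7)): [9 8 1 3 2 5 7 4 6 0]
After op 2 (cut(7)): [4 6 0 9 8 1 3 2 5 7]
After op 3 (cut(7)): [2 5 7 4 6 0 9 8 1 3]
After op 4 (cut(7)): [8 1 3 2 5 7 4 6 0 9]
After op 5 (cut(7)): [6 0 9 8 1 3 2 5 7 4]
After op 6 (cut(7)): [5 7 4 6 0 9 8 1 3 2]
After op 7 (cut(7)): [1 3 2 5 7 4 6 0 9 8]

Answer: 1 3 2 5 7 4 6 0 9 8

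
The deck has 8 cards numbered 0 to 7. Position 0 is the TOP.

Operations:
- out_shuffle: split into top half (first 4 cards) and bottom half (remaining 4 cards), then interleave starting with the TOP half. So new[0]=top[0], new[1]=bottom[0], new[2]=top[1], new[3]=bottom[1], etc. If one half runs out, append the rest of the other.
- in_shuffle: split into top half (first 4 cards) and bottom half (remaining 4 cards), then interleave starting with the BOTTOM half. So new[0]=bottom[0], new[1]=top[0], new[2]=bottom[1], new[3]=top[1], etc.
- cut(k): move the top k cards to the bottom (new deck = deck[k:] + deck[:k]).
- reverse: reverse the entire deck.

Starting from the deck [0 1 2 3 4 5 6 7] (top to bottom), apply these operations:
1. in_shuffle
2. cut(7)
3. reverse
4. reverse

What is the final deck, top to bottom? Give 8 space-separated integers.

After op 1 (in_shuffle): [4 0 5 1 6 2 7 3]
After op 2 (cut(7)): [3 4 0 5 1 6 2 7]
After op 3 (reverse): [7 2 6 1 5 0 4 3]
After op 4 (reverse): [3 4 0 5 1 6 2 7]

Answer: 3 4 0 5 1 6 2 7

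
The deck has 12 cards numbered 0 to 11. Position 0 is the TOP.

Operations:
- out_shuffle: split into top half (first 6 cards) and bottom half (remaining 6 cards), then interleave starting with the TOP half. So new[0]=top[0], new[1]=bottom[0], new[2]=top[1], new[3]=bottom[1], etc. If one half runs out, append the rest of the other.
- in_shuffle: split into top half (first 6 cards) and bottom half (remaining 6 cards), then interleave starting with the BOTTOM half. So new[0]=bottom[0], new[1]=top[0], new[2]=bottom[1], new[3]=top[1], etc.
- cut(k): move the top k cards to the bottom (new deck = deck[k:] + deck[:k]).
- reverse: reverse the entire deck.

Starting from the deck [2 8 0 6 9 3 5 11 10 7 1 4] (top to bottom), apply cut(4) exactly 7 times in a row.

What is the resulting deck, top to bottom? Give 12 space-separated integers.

After op 1 (cut(4)): [9 3 5 11 10 7 1 4 2 8 0 6]
After op 2 (cut(4)): [10 7 1 4 2 8 0 6 9 3 5 11]
After op 3 (cut(4)): [2 8 0 6 9 3 5 11 10 7 1 4]
After op 4 (cut(4)): [9 3 5 11 10 7 1 4 2 8 0 6]
After op 5 (cut(4)): [10 7 1 4 2 8 0 6 9 3 5 11]
After op 6 (cut(4)): [2 8 0 6 9 3 5 11 10 7 1 4]
After op 7 (cut(4)): [9 3 5 11 10 7 1 4 2 8 0 6]

Answer: 9 3 5 11 10 7 1 4 2 8 0 6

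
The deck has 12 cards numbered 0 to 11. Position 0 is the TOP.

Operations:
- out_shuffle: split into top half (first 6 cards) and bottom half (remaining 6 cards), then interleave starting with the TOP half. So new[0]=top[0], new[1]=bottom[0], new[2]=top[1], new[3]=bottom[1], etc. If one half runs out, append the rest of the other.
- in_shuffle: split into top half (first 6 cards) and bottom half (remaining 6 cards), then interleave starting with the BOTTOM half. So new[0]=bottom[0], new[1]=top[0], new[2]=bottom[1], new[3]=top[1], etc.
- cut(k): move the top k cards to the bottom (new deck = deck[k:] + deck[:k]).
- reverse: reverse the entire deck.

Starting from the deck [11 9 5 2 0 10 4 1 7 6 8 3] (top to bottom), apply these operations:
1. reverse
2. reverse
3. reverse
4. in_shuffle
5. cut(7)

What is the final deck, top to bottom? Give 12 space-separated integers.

Answer: 7 9 1 11 4 10 3 0 8 2 6 5

Derivation:
After op 1 (reverse): [3 8 6 7 1 4 10 0 2 5 9 11]
After op 2 (reverse): [11 9 5 2 0 10 4 1 7 6 8 3]
After op 3 (reverse): [3 8 6 7 1 4 10 0 2 5 9 11]
After op 4 (in_shuffle): [10 3 0 8 2 6 5 7 9 1 11 4]
After op 5 (cut(7)): [7 9 1 11 4 10 3 0 8 2 6 5]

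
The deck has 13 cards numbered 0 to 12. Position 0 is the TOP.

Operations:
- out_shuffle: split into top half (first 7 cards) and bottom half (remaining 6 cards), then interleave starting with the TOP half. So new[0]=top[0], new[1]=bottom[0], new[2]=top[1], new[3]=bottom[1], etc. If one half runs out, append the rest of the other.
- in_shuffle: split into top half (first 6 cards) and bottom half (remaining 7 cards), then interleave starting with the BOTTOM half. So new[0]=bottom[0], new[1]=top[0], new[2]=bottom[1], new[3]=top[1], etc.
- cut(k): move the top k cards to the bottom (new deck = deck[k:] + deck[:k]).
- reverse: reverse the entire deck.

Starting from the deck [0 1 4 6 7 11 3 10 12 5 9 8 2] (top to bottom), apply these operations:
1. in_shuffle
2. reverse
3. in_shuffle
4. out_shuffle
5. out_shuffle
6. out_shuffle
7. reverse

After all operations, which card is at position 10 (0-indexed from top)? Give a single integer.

After op 1 (in_shuffle): [3 0 10 1 12 4 5 6 9 7 8 11 2]
After op 2 (reverse): [2 11 8 7 9 6 5 4 12 1 10 0 3]
After op 3 (in_shuffle): [5 2 4 11 12 8 1 7 10 9 0 6 3]
After op 4 (out_shuffle): [5 7 2 10 4 9 11 0 12 6 8 3 1]
After op 5 (out_shuffle): [5 0 7 12 2 6 10 8 4 3 9 1 11]
After op 6 (out_shuffle): [5 8 0 4 7 3 12 9 2 1 6 11 10]
After op 7 (reverse): [10 11 6 1 2 9 12 3 7 4 0 8 5]
Position 10: card 0.

Answer: 0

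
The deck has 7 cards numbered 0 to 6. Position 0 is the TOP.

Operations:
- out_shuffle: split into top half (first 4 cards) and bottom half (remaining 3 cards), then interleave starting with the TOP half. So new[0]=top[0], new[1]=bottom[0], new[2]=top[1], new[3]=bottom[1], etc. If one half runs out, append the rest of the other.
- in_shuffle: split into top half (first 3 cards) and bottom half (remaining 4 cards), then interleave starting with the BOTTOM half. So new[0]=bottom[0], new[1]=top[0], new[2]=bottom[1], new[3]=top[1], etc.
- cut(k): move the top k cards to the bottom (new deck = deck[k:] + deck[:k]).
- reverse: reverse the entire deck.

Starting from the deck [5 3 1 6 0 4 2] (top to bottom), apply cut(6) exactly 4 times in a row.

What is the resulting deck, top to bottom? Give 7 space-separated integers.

Answer: 6 0 4 2 5 3 1

Derivation:
After op 1 (cut(6)): [2 5 3 1 6 0 4]
After op 2 (cut(6)): [4 2 5 3 1 6 0]
After op 3 (cut(6)): [0 4 2 5 3 1 6]
After op 4 (cut(6)): [6 0 4 2 5 3 1]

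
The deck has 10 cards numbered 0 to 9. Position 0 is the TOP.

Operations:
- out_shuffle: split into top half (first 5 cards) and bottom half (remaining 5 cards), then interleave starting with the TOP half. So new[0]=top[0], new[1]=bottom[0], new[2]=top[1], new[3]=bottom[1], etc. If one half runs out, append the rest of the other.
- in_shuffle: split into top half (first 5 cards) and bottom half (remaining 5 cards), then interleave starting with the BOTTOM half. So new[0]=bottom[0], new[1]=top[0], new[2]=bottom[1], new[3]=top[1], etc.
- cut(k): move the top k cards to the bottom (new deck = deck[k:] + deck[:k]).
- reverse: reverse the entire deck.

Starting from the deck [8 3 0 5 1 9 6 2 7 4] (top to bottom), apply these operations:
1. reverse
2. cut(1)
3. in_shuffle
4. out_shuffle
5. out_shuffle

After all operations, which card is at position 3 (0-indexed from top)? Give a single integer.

After op 1 (reverse): [4 7 2 6 9 1 5 0 3 8]
After op 2 (cut(1)): [7 2 6 9 1 5 0 3 8 4]
After op 3 (in_shuffle): [5 7 0 2 3 6 8 9 4 1]
After op 4 (out_shuffle): [5 6 7 8 0 9 2 4 3 1]
After op 5 (out_shuffle): [5 9 6 2 7 4 8 3 0 1]
Position 3: card 2.

Answer: 2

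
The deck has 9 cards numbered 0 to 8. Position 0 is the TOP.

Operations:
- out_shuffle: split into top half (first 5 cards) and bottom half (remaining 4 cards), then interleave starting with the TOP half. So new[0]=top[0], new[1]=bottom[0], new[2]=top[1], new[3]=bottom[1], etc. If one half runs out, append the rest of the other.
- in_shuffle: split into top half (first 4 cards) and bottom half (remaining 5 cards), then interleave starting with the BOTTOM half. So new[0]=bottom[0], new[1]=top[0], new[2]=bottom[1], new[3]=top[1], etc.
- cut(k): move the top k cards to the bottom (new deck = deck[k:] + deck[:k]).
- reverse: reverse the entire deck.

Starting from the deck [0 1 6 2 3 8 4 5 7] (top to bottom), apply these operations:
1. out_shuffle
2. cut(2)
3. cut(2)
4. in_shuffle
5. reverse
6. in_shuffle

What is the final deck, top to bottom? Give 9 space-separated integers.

After op 1 (out_shuffle): [0 8 1 4 6 5 2 7 3]
After op 2 (cut(2)): [1 4 6 5 2 7 3 0 8]
After op 3 (cut(2)): [6 5 2 7 3 0 8 1 4]
After op 4 (in_shuffle): [3 6 0 5 8 2 1 7 4]
After op 5 (reverse): [4 7 1 2 8 5 0 6 3]
After op 6 (in_shuffle): [8 4 5 7 0 1 6 2 3]

Answer: 8 4 5 7 0 1 6 2 3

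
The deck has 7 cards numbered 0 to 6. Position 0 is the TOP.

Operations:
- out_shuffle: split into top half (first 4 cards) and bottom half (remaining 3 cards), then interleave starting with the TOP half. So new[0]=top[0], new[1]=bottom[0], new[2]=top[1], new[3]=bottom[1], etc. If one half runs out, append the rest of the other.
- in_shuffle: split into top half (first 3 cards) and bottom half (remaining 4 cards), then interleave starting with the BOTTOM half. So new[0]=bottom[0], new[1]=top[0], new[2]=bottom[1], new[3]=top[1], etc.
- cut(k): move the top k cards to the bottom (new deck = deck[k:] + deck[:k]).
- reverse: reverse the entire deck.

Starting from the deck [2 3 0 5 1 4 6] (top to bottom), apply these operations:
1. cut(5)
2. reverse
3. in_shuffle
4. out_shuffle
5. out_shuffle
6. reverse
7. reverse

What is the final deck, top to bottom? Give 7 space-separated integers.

After op 1 (cut(5)): [4 6 2 3 0 5 1]
After op 2 (reverse): [1 5 0 3 2 6 4]
After op 3 (in_shuffle): [3 1 2 5 6 0 4]
After op 4 (out_shuffle): [3 6 1 0 2 4 5]
After op 5 (out_shuffle): [3 2 6 4 1 5 0]
After op 6 (reverse): [0 5 1 4 6 2 3]
After op 7 (reverse): [3 2 6 4 1 5 0]

Answer: 3 2 6 4 1 5 0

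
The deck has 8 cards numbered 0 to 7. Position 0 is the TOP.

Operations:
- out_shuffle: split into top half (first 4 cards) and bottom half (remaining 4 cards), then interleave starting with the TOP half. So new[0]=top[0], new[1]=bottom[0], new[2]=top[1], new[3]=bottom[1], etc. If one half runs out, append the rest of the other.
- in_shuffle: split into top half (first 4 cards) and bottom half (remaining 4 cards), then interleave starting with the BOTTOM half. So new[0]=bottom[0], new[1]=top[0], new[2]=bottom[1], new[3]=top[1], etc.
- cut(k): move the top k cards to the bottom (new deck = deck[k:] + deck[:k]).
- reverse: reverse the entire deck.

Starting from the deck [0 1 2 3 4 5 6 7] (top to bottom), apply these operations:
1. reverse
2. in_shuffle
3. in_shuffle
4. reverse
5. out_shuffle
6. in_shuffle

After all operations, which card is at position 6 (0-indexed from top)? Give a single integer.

After op 1 (reverse): [7 6 5 4 3 2 1 0]
After op 2 (in_shuffle): [3 7 2 6 1 5 0 4]
After op 3 (in_shuffle): [1 3 5 7 0 2 4 6]
After op 4 (reverse): [6 4 2 0 7 5 3 1]
After op 5 (out_shuffle): [6 7 4 5 2 3 0 1]
After op 6 (in_shuffle): [2 6 3 7 0 4 1 5]
Position 6: card 1.

Answer: 1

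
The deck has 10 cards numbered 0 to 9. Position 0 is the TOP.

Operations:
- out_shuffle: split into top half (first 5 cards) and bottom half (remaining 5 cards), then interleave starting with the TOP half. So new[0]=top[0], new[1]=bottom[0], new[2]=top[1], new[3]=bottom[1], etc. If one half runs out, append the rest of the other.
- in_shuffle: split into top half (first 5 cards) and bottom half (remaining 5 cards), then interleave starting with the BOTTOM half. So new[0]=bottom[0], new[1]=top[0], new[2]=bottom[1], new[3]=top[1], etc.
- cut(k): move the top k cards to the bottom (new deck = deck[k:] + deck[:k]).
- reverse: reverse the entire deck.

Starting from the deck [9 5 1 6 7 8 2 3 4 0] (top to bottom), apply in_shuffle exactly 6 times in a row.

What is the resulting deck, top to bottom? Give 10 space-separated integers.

After op 1 (in_shuffle): [8 9 2 5 3 1 4 6 0 7]
After op 2 (in_shuffle): [1 8 4 9 6 2 0 5 7 3]
After op 3 (in_shuffle): [2 1 0 8 5 4 7 9 3 6]
After op 4 (in_shuffle): [4 2 7 1 9 0 3 8 6 5]
After op 5 (in_shuffle): [0 4 3 2 8 7 6 1 5 9]
After op 6 (in_shuffle): [7 0 6 4 1 3 5 2 9 8]

Answer: 7 0 6 4 1 3 5 2 9 8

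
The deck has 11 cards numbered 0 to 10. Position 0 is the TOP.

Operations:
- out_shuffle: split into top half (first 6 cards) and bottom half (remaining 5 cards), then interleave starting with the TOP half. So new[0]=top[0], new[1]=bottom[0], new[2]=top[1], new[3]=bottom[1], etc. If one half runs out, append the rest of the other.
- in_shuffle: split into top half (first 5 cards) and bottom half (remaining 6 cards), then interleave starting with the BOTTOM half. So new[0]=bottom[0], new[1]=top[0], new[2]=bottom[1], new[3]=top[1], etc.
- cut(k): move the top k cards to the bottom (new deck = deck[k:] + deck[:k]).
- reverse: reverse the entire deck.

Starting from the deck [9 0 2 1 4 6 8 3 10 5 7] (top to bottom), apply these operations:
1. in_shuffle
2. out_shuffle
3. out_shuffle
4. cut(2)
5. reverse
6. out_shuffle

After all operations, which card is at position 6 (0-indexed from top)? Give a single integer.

Answer: 2

Derivation:
After op 1 (in_shuffle): [6 9 8 0 3 2 10 1 5 4 7]
After op 2 (out_shuffle): [6 10 9 1 8 5 0 4 3 7 2]
After op 3 (out_shuffle): [6 0 10 4 9 3 1 7 8 2 5]
After op 4 (cut(2)): [10 4 9 3 1 7 8 2 5 6 0]
After op 5 (reverse): [0 6 5 2 8 7 1 3 9 4 10]
After op 6 (out_shuffle): [0 1 6 3 5 9 2 4 8 10 7]
Position 6: card 2.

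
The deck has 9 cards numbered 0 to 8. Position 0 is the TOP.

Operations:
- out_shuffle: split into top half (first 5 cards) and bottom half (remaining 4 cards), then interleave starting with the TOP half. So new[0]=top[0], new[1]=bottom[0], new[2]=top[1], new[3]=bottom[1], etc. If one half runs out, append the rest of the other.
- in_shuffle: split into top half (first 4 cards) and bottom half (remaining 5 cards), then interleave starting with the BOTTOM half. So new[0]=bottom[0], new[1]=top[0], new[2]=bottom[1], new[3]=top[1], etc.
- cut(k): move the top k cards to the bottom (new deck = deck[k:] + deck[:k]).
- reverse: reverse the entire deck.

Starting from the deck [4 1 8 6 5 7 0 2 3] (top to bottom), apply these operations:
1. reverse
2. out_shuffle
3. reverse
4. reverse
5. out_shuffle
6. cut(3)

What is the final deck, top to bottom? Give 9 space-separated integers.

Answer: 7 2 4 8 5 0 3 1 6

Derivation:
After op 1 (reverse): [3 2 0 7 5 6 8 1 4]
After op 2 (out_shuffle): [3 6 2 8 0 1 7 4 5]
After op 3 (reverse): [5 4 7 1 0 8 2 6 3]
After op 4 (reverse): [3 6 2 8 0 1 7 4 5]
After op 5 (out_shuffle): [3 1 6 7 2 4 8 5 0]
After op 6 (cut(3)): [7 2 4 8 5 0 3 1 6]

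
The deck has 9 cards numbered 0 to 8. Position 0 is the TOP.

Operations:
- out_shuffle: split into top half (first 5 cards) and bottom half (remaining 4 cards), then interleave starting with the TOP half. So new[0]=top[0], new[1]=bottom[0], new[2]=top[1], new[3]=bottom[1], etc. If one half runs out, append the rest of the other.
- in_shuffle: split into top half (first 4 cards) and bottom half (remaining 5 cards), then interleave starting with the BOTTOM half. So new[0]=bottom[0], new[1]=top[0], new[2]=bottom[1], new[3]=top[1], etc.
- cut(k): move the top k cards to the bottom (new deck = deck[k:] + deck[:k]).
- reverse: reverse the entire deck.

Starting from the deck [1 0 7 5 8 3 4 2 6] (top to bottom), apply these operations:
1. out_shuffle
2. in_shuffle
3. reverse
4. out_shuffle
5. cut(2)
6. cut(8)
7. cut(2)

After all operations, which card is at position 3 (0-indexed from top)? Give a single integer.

After op 1 (out_shuffle): [1 3 0 4 7 2 5 6 8]
After op 2 (in_shuffle): [7 1 2 3 5 0 6 4 8]
After op 3 (reverse): [8 4 6 0 5 3 2 1 7]
After op 4 (out_shuffle): [8 3 4 2 6 1 0 7 5]
After op 5 (cut(2)): [4 2 6 1 0 7 5 8 3]
After op 6 (cut(8)): [3 4 2 6 1 0 7 5 8]
After op 7 (cut(2)): [2 6 1 0 7 5 8 3 4]
Position 3: card 0.

Answer: 0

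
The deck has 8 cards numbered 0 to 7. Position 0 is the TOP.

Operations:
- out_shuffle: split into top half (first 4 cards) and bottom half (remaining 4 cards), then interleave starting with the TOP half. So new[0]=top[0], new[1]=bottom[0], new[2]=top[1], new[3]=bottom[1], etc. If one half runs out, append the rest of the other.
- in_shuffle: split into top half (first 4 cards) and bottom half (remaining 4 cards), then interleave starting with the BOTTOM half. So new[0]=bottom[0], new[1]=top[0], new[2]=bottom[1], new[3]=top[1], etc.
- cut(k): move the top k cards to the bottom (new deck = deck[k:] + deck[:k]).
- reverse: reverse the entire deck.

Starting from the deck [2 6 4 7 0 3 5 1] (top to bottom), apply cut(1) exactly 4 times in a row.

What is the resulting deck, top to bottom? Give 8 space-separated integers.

Answer: 0 3 5 1 2 6 4 7

Derivation:
After op 1 (cut(1)): [6 4 7 0 3 5 1 2]
After op 2 (cut(1)): [4 7 0 3 5 1 2 6]
After op 3 (cut(1)): [7 0 3 5 1 2 6 4]
After op 4 (cut(1)): [0 3 5 1 2 6 4 7]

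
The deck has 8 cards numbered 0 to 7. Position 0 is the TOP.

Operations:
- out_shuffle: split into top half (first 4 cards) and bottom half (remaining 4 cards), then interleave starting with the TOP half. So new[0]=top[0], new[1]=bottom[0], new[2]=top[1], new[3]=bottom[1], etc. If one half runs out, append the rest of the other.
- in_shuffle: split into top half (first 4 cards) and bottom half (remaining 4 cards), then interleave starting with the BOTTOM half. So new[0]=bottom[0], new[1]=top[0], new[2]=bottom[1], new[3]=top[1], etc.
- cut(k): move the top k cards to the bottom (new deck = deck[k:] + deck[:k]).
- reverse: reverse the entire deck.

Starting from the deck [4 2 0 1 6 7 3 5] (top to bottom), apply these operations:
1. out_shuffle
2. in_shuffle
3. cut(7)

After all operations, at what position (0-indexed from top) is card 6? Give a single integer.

After op 1 (out_shuffle): [4 6 2 7 0 3 1 5]
After op 2 (in_shuffle): [0 4 3 6 1 2 5 7]
After op 3 (cut(7)): [7 0 4 3 6 1 2 5]
Card 6 is at position 4.

Answer: 4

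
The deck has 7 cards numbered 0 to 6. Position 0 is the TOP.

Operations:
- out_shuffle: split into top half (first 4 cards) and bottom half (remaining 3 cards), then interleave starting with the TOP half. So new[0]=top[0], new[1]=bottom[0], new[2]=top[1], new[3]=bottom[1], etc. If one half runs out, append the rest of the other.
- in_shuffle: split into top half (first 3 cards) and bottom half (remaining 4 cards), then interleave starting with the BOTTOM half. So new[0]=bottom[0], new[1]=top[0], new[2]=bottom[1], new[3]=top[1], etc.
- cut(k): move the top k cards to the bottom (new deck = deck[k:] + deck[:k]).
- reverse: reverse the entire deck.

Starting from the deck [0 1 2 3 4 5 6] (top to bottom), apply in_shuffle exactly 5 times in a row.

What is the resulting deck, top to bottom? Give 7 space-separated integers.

After op 1 (in_shuffle): [3 0 4 1 5 2 6]
After op 2 (in_shuffle): [1 3 5 0 2 4 6]
After op 3 (in_shuffle): [0 1 2 3 4 5 6]
After op 4 (in_shuffle): [3 0 4 1 5 2 6]
After op 5 (in_shuffle): [1 3 5 0 2 4 6]

Answer: 1 3 5 0 2 4 6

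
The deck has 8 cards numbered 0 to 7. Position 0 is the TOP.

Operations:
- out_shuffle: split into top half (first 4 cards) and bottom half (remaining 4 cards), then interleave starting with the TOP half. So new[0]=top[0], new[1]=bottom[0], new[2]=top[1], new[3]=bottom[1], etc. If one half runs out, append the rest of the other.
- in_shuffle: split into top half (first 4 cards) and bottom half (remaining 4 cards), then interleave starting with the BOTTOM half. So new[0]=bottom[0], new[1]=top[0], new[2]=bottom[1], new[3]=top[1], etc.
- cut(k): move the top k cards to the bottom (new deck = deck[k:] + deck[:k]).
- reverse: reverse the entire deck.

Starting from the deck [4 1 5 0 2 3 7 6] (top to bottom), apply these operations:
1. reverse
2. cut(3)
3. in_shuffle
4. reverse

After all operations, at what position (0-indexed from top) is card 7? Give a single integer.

Answer: 3

Derivation:
After op 1 (reverse): [6 7 3 2 0 5 1 4]
After op 2 (cut(3)): [2 0 5 1 4 6 7 3]
After op 3 (in_shuffle): [4 2 6 0 7 5 3 1]
After op 4 (reverse): [1 3 5 7 0 6 2 4]
Card 7 is at position 3.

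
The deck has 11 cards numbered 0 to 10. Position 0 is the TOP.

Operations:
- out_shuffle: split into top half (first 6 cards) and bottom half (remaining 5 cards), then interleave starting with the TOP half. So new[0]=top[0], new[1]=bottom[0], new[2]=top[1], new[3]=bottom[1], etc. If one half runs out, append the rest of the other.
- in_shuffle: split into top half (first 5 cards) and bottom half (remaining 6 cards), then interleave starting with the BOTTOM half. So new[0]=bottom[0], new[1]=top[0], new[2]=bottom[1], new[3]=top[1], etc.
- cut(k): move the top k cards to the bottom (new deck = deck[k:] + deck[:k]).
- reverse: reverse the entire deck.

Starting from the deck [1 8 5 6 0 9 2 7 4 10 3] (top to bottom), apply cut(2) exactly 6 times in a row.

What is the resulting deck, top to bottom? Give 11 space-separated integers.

Answer: 8 5 6 0 9 2 7 4 10 3 1

Derivation:
After op 1 (cut(2)): [5 6 0 9 2 7 4 10 3 1 8]
After op 2 (cut(2)): [0 9 2 7 4 10 3 1 8 5 6]
After op 3 (cut(2)): [2 7 4 10 3 1 8 5 6 0 9]
After op 4 (cut(2)): [4 10 3 1 8 5 6 0 9 2 7]
After op 5 (cut(2)): [3 1 8 5 6 0 9 2 7 4 10]
After op 6 (cut(2)): [8 5 6 0 9 2 7 4 10 3 1]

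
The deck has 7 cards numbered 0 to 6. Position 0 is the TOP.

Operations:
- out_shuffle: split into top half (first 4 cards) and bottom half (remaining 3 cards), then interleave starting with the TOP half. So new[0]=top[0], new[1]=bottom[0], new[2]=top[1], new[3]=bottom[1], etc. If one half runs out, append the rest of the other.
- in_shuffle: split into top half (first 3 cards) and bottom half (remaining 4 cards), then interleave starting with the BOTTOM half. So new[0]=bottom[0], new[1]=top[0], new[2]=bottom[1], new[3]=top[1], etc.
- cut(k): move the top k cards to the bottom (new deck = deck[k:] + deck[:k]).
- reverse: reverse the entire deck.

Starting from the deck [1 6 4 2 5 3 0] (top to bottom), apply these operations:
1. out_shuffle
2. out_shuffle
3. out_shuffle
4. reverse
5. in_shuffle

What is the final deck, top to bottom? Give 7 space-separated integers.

After op 1 (out_shuffle): [1 5 6 3 4 0 2]
After op 2 (out_shuffle): [1 4 5 0 6 2 3]
After op 3 (out_shuffle): [1 6 4 2 5 3 0]
After op 4 (reverse): [0 3 5 2 4 6 1]
After op 5 (in_shuffle): [2 0 4 3 6 5 1]

Answer: 2 0 4 3 6 5 1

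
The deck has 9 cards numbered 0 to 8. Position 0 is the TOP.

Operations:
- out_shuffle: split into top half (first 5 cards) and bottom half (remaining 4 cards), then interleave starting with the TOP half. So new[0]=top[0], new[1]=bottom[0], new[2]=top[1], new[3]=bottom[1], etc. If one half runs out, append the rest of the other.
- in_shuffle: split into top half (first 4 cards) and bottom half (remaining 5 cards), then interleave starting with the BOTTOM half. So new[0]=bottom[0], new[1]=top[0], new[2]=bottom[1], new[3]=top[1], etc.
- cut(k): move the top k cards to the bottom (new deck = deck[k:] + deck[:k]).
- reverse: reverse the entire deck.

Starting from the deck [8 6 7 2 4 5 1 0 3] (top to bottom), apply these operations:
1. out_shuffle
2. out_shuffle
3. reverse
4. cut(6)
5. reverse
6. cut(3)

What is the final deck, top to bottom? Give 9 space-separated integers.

After op 1 (out_shuffle): [8 5 6 1 7 0 2 3 4]
After op 2 (out_shuffle): [8 0 5 2 6 3 1 4 7]
After op 3 (reverse): [7 4 1 3 6 2 5 0 8]
After op 4 (cut(6)): [5 0 8 7 4 1 3 6 2]
After op 5 (reverse): [2 6 3 1 4 7 8 0 5]
After op 6 (cut(3)): [1 4 7 8 0 5 2 6 3]

Answer: 1 4 7 8 0 5 2 6 3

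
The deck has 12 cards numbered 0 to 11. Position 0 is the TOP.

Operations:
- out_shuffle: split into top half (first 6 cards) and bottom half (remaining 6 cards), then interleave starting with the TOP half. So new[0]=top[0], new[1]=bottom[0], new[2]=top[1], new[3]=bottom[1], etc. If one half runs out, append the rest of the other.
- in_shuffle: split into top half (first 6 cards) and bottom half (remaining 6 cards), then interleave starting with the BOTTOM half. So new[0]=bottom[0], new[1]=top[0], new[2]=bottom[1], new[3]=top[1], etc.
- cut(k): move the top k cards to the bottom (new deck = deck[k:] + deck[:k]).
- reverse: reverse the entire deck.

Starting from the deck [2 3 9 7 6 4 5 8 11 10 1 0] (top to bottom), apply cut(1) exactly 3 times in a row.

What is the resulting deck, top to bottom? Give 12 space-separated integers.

After op 1 (cut(1)): [3 9 7 6 4 5 8 11 10 1 0 2]
After op 2 (cut(1)): [9 7 6 4 5 8 11 10 1 0 2 3]
After op 3 (cut(1)): [7 6 4 5 8 11 10 1 0 2 3 9]

Answer: 7 6 4 5 8 11 10 1 0 2 3 9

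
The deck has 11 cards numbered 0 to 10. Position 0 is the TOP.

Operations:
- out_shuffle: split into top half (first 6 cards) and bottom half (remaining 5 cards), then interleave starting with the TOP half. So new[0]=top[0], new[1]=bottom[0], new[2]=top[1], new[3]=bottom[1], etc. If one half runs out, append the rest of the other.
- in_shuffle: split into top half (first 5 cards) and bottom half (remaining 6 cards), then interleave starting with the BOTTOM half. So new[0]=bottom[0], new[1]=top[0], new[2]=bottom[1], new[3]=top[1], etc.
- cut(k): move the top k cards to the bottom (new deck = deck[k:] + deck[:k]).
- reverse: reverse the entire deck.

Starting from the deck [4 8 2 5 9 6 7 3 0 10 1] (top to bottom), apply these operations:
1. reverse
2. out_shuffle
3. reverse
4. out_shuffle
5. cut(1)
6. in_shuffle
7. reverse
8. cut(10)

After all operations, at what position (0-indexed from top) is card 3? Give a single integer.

After op 1 (reverse): [1 10 0 3 7 6 9 5 2 8 4]
After op 2 (out_shuffle): [1 9 10 5 0 2 3 8 7 4 6]
After op 3 (reverse): [6 4 7 8 3 2 0 5 10 9 1]
After op 4 (out_shuffle): [6 0 4 5 7 10 8 9 3 1 2]
After op 5 (cut(1)): [0 4 5 7 10 8 9 3 1 2 6]
After op 6 (in_shuffle): [8 0 9 4 3 5 1 7 2 10 6]
After op 7 (reverse): [6 10 2 7 1 5 3 4 9 0 8]
After op 8 (cut(10)): [8 6 10 2 7 1 5 3 4 9 0]
Card 3 is at position 7.

Answer: 7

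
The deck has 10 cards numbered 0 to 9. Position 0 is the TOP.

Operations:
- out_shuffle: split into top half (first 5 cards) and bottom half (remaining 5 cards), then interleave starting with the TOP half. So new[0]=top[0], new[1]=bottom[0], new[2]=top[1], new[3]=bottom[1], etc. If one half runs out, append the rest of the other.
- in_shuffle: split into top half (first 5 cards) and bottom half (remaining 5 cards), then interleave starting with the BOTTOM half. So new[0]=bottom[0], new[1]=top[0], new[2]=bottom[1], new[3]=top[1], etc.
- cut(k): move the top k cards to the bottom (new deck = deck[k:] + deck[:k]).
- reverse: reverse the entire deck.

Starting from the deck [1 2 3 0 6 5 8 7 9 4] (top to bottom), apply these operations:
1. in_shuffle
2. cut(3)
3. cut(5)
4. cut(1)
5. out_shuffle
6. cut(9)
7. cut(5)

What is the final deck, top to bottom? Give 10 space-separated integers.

Answer: 1 9 8 0 2 4 6 7 5 3

Derivation:
After op 1 (in_shuffle): [5 1 8 2 7 3 9 0 4 6]
After op 2 (cut(3)): [2 7 3 9 0 4 6 5 1 8]
After op 3 (cut(5)): [4 6 5 1 8 2 7 3 9 0]
After op 4 (cut(1)): [6 5 1 8 2 7 3 9 0 4]
After op 5 (out_shuffle): [6 7 5 3 1 9 8 0 2 4]
After op 6 (cut(9)): [4 6 7 5 3 1 9 8 0 2]
After op 7 (cut(5)): [1 9 8 0 2 4 6 7 5 3]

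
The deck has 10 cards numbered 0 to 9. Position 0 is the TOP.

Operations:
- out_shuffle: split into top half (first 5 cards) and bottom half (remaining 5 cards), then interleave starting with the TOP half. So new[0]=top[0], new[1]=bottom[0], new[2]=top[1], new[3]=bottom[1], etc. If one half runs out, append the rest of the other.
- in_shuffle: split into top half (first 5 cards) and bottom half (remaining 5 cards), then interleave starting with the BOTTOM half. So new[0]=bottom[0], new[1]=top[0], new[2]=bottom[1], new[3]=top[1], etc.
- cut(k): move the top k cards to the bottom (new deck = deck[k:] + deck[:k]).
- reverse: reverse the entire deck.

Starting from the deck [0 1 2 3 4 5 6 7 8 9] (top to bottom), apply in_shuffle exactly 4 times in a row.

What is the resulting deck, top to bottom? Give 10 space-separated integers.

After op 1 (in_shuffle): [5 0 6 1 7 2 8 3 9 4]
After op 2 (in_shuffle): [2 5 8 0 3 6 9 1 4 7]
After op 3 (in_shuffle): [6 2 9 5 1 8 4 0 7 3]
After op 4 (in_shuffle): [8 6 4 2 0 9 7 5 3 1]

Answer: 8 6 4 2 0 9 7 5 3 1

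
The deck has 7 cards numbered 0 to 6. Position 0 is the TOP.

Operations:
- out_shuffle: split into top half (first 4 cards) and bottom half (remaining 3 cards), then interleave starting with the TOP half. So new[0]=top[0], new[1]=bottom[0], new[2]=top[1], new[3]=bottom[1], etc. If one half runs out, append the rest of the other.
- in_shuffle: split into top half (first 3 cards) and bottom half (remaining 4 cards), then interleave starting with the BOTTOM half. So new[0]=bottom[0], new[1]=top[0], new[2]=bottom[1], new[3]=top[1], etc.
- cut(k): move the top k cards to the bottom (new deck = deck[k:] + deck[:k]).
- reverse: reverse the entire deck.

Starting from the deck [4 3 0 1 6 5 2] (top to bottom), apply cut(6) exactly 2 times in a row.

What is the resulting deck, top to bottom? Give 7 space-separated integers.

After op 1 (cut(6)): [2 4 3 0 1 6 5]
After op 2 (cut(6)): [5 2 4 3 0 1 6]

Answer: 5 2 4 3 0 1 6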